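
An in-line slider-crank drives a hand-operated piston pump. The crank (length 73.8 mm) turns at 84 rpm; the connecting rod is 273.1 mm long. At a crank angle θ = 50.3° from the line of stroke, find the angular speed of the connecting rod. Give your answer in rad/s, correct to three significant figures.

1.55

ω = 8.796 rad/s (converted from 84 rpm).
The rod makes angle φ with the slider axis where L sinφ = r sinθ; differentiating, L cosφ·φ̇ = r ω cosθ.
L cosφ = √(L² − r² sin²θ) = 0.26713 m.
|ω_rod| = r ω |cosθ| / √(L² − r² sin²θ) = 0.0738·8.796·0.63877/0.26713 = 1.5523 rad/s.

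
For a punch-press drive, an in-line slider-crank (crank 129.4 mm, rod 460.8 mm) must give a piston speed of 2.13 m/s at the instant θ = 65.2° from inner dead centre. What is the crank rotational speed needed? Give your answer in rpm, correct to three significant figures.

154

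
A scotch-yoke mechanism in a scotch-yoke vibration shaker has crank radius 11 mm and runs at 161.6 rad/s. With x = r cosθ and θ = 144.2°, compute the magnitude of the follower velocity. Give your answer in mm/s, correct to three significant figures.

ω = 161.6 rad/s
x = r cosθ ⇒ ẋ = −rω sinθ.
|v| = rω|sinθ| = 0.011·161.6·|sin 144.2°| = 1.0398 m/s = 1039.8 mm/s.

1040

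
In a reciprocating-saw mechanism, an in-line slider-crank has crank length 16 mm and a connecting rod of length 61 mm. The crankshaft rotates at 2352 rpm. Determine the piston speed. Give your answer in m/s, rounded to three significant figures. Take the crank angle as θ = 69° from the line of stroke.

4.04

ω = 2π·2352/60 = 246.3 rad/s
For an in-line slider-crank, x = r cosθ + √(L² − r² sin²θ), so v = −rω sinθ·[1 + r cosθ/√(L² − r² sin²θ)].
With r = 0.016 m, L = 0.061 m, θ = 69°: √(L² − r² sin²θ) = 0.059143 m.
v = −0.016·246.3·0.93358·[1 + 0.016·0.35837/0.059143] = -4.0358 m/s.
|v| = 4.0358 m/s.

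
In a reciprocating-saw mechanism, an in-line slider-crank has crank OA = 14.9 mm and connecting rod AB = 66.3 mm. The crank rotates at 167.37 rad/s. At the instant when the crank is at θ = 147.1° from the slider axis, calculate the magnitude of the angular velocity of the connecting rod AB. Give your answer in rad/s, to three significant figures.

ω = 167.4 rad/s
The rod makes angle φ with the slider axis where L sinφ = r sinθ; differentiating, L cosφ·φ̇ = r ω cosθ.
L cosφ = √(L² − r² sin²θ) = 0.065804 m.
|ω_rod| = r ω |cosθ| / √(L² − r² sin²θ) = 0.0149·167.4·0.83962/0.065804 = 31.819 rad/s.

31.8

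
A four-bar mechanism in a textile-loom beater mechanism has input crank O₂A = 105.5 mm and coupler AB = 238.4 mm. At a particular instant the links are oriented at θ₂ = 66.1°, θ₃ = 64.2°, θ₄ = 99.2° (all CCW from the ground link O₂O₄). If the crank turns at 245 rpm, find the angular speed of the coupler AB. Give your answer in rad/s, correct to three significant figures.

ω₂ = 25.66 rad/s (from 245 rpm).
Differentiating the loop-closure r₂e^{iθ₂}+r₃e^{iθ₃}=r₁+r₄e^{iθ₄} gives r₂ω₂e^{iθ₂}+r₃ω₃e^{iθ₃}=r₄ω₄e^{iθ₄}.
Eliminating the other unknown: ω₃ = r₂ω₂ sin(θ₄−θ₂) / [r₃ sin(θ₃−θ₄)].
Numerator sine = +0.54610; denominator sine = -0.57358.
Result = 0.1055·25.66·(+0.54610) / (0.2384·(-0.57358)) = -10.81 rad/s; magnitude 10.81 rad/s.

10.8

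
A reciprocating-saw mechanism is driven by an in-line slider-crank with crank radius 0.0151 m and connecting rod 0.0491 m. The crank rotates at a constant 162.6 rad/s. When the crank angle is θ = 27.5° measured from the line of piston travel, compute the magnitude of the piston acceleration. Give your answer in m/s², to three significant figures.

427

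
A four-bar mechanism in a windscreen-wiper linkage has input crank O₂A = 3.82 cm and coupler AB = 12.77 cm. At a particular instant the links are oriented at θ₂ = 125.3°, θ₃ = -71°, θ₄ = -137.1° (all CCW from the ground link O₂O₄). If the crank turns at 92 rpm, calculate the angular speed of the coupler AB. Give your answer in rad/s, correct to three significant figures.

3.12

ω₂ = 9.634 rad/s (from 92 rpm).
Differentiating the loop-closure r₂e^{iθ₂}+r₃e^{iθ₃}=r₁+r₄e^{iθ₄} gives r₂ω₂e^{iθ₂}+r₃ω₃e^{iθ₃}=r₄ω₄e^{iθ₄}.
Eliminating the other unknown: ω₃ = r₂ω₂ sin(θ₄−θ₂) / [r₃ sin(θ₃−θ₄)].
Numerator sine = +0.99122; denominator sine = +0.91425.
Result = 0.0382·9.634·(+0.99122) / (0.1277·(+0.91425)) = +3.1246 rad/s; magnitude 3.1246 rad/s.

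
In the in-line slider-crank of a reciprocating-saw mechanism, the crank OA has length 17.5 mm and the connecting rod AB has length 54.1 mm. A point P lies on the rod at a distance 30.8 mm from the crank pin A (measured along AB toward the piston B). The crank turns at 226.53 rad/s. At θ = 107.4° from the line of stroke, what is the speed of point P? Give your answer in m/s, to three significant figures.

3.60

ω = 226.5 rad/s.  Crank-pin speed |V_A| = rω = 3.9643 m/s, perpendicular to OA.
Rod angle: sinφ = −(r/L) sinθ ⇒ φ = -17.979°; ω_rod = −rω cosθ/√(L²−r²sin²θ) = +23.038 rad/s.
V_P = V_A + ω_rod × AP, with AP = 0.0308 m along the rod.
Components: V_Px = −rω sinθ − a·ω_rod·sinφ = -3.5638 m/s;  V_Py = rω cosθ + a·ω_rod·cosφ = -0.51057 m/s.
|V_P| = √(V_Px² + V_Py²) = 3.6002 m/s.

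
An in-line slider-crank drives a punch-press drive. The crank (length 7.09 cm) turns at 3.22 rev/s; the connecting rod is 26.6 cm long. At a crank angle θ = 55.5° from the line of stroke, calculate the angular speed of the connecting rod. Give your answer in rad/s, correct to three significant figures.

3.13

ω = 20.23 rad/s (converted from 3.22 rev/s).
The rod makes angle φ with the slider axis where L sinφ = r sinθ; differentiating, L cosφ·φ̇ = r ω cosθ.
L cosφ = √(L² − r² sin²θ) = 0.2595 m.
|ω_rod| = r ω |cosθ| / √(L² − r² sin²θ) = 0.0709·20.23·0.56641/0.2595 = 3.1309 rad/s.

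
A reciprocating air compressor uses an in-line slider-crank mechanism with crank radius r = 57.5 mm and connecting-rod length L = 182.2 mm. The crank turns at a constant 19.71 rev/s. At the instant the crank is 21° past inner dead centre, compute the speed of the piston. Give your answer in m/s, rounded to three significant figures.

3.31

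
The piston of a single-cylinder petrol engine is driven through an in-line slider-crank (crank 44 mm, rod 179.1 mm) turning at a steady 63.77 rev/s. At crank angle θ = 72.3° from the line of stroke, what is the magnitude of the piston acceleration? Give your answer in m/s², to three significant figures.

ω = 2π·63.8 = 400.7 rad/s
x(θ) = r cosθ + √(L² − r² sin²θ); with ω constant, a = ω²·d²x/dθ².
d²x/dθ² = −r cosθ − r²(cos2θ)/√u − r⁴ sin²2θ/(4u^{3/2}),  u = L² − r² sin²θ = 0.0303198 m².
Substituting r = 0.044 m, L = 0.1791 m, θ = 72.3°: d²x/dθ² = -0.0043741 m.
a = ω²·d²x/dθ² = (400.7)²·(-0.0043741) = -702.23 m/s²;  |a| = 702.23 m/s².

702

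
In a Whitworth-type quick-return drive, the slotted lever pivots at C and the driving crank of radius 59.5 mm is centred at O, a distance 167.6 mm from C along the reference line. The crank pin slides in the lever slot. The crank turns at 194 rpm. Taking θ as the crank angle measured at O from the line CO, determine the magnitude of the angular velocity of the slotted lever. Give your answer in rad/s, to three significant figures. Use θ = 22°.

5.18

ω = 20.32 rad/s (from 194 rpm).
Crank pin A relative to C: A = (d + r cosθ, r sinθ); lever angle φ = atan2(r sinθ, d + r cosθ).
Differentiating tanφ: φ̇ = rω(d cosθ + r)/(d² + r² + 2dr cosθ).
d² + r² + 2dr cosθ = |CA|² = 0.0501221 m²;  d cosθ + r = +0.2149 m.
|ω_lever| = |0.0595·20.32·+0.2149| / 0.0501221 = 5.1826 rad/s.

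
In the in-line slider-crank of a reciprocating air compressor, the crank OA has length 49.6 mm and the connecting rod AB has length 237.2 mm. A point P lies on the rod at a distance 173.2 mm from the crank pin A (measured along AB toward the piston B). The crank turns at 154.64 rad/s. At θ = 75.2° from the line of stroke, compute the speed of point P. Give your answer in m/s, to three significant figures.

ω = 154.6 rad/s.  Crank-pin speed |V_A| = rω = 7.6701 m/s, perpendicular to OA.
Rod angle: sinφ = −(r/L) sinθ ⇒ φ = -11.664°; ω_rod = −rω cosθ/√(L²−r²sin²θ) = -8.4343 rad/s.
V_P = V_A + ω_rod × AP, with AP = 0.1732 m along the rod.
Components: V_Px = −rω sinθ − a·ω_rod·sinφ = -7.711 m/s;  V_Py = rω cosθ + a·ω_rod·cosφ = +0.52865 m/s.
|V_P| = √(V_Px² + V_Py²) = 7.7291 m/s.

7.73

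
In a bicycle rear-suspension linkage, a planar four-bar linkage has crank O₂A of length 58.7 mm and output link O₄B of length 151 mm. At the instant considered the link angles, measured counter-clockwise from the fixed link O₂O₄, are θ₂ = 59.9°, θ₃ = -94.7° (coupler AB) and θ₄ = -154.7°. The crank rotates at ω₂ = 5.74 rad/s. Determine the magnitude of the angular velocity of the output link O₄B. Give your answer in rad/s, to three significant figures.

1.11

ω₂ = 5.74 rad/s
Differentiating the loop-closure r₂e^{iθ₂}+r₃e^{iθ₃}=r₁+r₄e^{iθ₄} gives r₂ω₂e^{iθ₂}+r₃ω₃e^{iθ₃}=r₄ω₄e^{iθ₄}.
Eliminating the other unknown: ω₄ = r₂ω₂ sin(θ₂−θ₃) / [r₄ sin(θ₄−θ₃)].
Numerator sine = +0.42894; denominator sine = -0.86603.
Result = 0.0587·5.74·(+0.42894) / (0.151·(-0.86603)) = -1.1052 rad/s; magnitude 1.1052 rad/s.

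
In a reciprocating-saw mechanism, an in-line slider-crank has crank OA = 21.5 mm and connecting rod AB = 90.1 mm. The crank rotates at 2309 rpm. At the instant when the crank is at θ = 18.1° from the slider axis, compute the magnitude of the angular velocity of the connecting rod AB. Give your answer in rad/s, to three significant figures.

ω = 241.8 rad/s (converted from 2309 rpm).
The rod makes angle φ with the slider axis where L sinφ = r sinθ; differentiating, L cosφ·φ̇ = r ω cosθ.
L cosφ = √(L² − r² sin²θ) = 0.089852 m.
|ω_rod| = r ω |cosθ| / √(L² − r² sin²θ) = 0.0215·241.8·0.95052/0.089852 = 54.995 rad/s.

55.0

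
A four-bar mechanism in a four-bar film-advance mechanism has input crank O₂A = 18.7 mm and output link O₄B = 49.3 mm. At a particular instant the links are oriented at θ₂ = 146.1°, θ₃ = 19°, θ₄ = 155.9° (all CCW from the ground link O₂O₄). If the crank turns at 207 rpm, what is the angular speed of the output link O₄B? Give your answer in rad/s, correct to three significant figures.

9.60

ω₂ = 21.68 rad/s (from 207 rpm).
Differentiating the loop-closure r₂e^{iθ₂}+r₃e^{iθ₃}=r₁+r₄e^{iθ₄} gives r₂ω₂e^{iθ₂}+r₃ω₃e^{iθ₃}=r₄ω₄e^{iθ₄}.
Eliminating the other unknown: ω₄ = r₂ω₂ sin(θ₂−θ₃) / [r₄ sin(θ₄−θ₃)].
Numerator sine = +0.79758; denominator sine = +0.68327.
Result = 0.0187·21.68·(+0.79758) / (0.0493·(+0.68327)) = +9.5979 rad/s; magnitude 9.5979 rad/s.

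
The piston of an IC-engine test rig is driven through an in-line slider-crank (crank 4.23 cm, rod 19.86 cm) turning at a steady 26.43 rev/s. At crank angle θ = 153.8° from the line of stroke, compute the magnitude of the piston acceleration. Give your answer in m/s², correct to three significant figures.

893

ω = 2π·26.4 = 166.1 rad/s
x(θ) = r cosθ + √(L² − r² sin²θ); with ω constant, a = ω²·d²x/dθ².
d²x/dθ² = −r cosθ − r²(cos2θ)/√u − r⁴ sin²2θ/(4u^{3/2}),  u = L² − r² sin²θ = 0.0390932 m².
Substituting r = 0.0423 m, L = 0.1986 m, θ = 153.8°: d²x/dθ² = +0.032367 m.
a = ω²·d²x/dθ² = (166.1)²·(+0.032367) = +892.61 m/s²;  |a| = 892.61 m/s².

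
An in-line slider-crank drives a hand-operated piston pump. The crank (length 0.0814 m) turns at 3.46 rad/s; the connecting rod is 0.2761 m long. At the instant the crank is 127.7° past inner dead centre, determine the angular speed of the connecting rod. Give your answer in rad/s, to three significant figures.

ω = 3.46 rad/s
The rod makes angle φ with the slider axis where L sinφ = r sinθ; differentiating, L cosφ·φ̇ = r ω cosθ.
L cosφ = √(L² − r² sin²θ) = 0.26848 m.
|ω_rod| = r ω |cosθ| / √(L² − r² sin²θ) = 0.0814·3.46·0.61153/0.26848 = 0.6415 rad/s.

0.642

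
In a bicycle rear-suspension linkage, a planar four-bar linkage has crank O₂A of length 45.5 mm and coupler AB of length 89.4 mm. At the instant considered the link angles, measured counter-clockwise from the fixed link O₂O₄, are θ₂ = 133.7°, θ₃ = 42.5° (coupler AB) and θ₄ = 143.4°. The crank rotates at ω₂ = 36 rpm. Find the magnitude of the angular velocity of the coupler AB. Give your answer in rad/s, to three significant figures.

ω₂ = 3.77 rad/s (from 36 rpm).
Differentiating the loop-closure r₂e^{iθ₂}+r₃e^{iθ₃}=r₁+r₄e^{iθ₄} gives r₂ω₂e^{iθ₂}+r₃ω₃e^{iθ₃}=r₄ω₄e^{iθ₄}.
Eliminating the other unknown: ω₃ = r₂ω₂ sin(θ₄−θ₂) / [r₃ sin(θ₃−θ₄)].
Numerator sine = +0.16849; denominator sine = -0.98196.
Result = 0.0455·3.77·(+0.16849) / (0.0894·(-0.98196)) = -0.32922 rad/s; magnitude 0.32922 rad/s.

0.329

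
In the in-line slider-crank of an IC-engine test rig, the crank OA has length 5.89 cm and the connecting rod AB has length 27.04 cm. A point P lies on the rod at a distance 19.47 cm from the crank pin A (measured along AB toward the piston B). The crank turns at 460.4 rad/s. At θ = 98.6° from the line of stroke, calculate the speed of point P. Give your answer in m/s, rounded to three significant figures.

26.2

ω = 460.4 rad/s.  Crank-pin speed |V_A| = rω = 27.118 m/s, perpendicular to OA.
Rod angle: sinφ = −(r/L) sinθ ⇒ φ = -12.438°; ω_rod = −rω cosθ/√(L²−r²sin²θ) = +15.357 rad/s.
V_P = V_A + ω_rod × AP, with AP = 0.1947 m along the rod.
Components: V_Px = −rω sinθ − a·ω_rod·sinφ = -26.169 m/s;  V_Py = rω cosθ + a·ω_rod·cosφ = -1.1352 m/s.
|V_P| = √(V_Px² + V_Py²) = 26.193 m/s.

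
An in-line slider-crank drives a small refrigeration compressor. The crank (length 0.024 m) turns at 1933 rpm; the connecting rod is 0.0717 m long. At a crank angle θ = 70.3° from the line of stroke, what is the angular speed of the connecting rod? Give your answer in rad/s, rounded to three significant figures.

ω = 202.4 rad/s (converted from 1933 rpm).
The rod makes angle φ with the slider axis where L sinφ = r sinθ; differentiating, L cosφ·φ̇ = r ω cosθ.
L cosφ = √(L² − r² sin²θ) = 0.068047 m.
|ω_rod| = r ω |cosθ| / √(L² − r² sin²θ) = 0.024·202.4·0.33710/0.068047 = 24.067 rad/s.

24.1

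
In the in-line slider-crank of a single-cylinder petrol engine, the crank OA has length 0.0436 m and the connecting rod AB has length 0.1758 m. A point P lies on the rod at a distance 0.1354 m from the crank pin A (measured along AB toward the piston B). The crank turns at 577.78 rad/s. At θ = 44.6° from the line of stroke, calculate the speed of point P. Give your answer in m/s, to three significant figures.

20.5

ω = 577.8 rad/s.  Crank-pin speed |V_A| = rω = 25.191 m/s, perpendicular to OA.
Rod angle: sinφ = −(r/L) sinθ ⇒ φ = -10.029°; ω_rod = −rω cosθ/√(L²−r²sin²θ) = -103.61 rad/s.
V_P = V_A + ω_rod × AP, with AP = 0.1354 m along the rod.
Components: V_Px = −rω sinθ − a·ω_rod·sinφ = -20.131 m/s;  V_Py = rω cosθ + a·ω_rod·cosφ = +4.122 m/s.
|V_P| = √(V_Px² + V_Py²) = 20.549 m/s.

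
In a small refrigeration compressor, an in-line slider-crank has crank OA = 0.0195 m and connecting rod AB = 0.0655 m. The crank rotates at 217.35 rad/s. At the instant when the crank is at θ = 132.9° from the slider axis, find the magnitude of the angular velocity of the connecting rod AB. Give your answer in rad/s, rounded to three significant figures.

ω = 217.3 rad/s
The rod makes angle φ with the slider axis where L sinφ = r sinθ; differentiating, L cosφ·φ̇ = r ω cosθ.
L cosφ = √(L² − r² sin²θ) = 0.063923 m.
|ω_rod| = r ω |cosθ| / √(L² − r² sin²θ) = 0.0195·217.3·0.68072/0.063923 = 45.134 rad/s.

45.1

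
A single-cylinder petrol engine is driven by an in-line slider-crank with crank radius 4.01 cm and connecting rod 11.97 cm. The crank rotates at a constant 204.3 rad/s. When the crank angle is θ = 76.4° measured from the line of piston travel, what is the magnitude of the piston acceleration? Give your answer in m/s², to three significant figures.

130

ω = 204.3 rad/s
x(θ) = r cosθ + √(L² − r² sin²θ); with ω constant, a = ω²·d²x/dθ².
d²x/dθ² = −r cosθ − r²(cos2θ)/√u − r⁴ sin²2θ/(4u^{3/2}),  u = L² − r² sin²θ = 0.012809 m².
Substituting r = 0.0401 m, L = 0.1197 m, θ = 76.4°: d²x/dθ² = +0.0031144 m.
a = ω²·d²x/dθ² = (204.3)²·(+0.0031144) = +129.99 m/s²;  |a| = 129.99 m/s².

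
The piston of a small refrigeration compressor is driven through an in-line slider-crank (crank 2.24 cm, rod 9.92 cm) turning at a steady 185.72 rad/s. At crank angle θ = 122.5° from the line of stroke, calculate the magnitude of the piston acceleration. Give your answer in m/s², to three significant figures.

488

ω = 185.7 rad/s
x(θ) = r cosθ + √(L² − r² sin²θ); with ω constant, a = ω²·d²x/dθ².
d²x/dθ² = −r cosθ − r²(cos2θ)/√u − r⁴ sin²2θ/(4u^{3/2}),  u = L² − r² sin²θ = 0.00948373 m².
Substituting r = 0.0224 m, L = 0.0992 m, θ = 122.5°: d²x/dθ² = +0.014157 m.
a = ω²·d²x/dθ² = (185.7)²·(+0.014157) = +488.3 m/s²;  |a| = 488.3 m/s².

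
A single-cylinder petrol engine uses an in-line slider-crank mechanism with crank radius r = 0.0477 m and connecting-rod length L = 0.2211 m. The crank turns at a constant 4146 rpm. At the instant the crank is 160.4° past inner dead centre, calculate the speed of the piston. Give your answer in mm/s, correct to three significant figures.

5530

ω = 2π·4146/60 = 434.2 rad/s
For an in-line slider-crank, x = r cosθ + √(L² − r² sin²θ), so v = −rω sinθ·[1 + r cosθ/√(L² − r² sin²θ)].
With r = 0.0477 m, L = 0.2211 m, θ = 160.4°: √(L² − r² sin²θ) = 0.22052 m.
v = −0.0477·434.2·0.33545·[1 + 0.0477·-0.94206/0.22052] = -5.5315 m/s.
|v| = 5.5315 m/s = 5531.5 mm/s.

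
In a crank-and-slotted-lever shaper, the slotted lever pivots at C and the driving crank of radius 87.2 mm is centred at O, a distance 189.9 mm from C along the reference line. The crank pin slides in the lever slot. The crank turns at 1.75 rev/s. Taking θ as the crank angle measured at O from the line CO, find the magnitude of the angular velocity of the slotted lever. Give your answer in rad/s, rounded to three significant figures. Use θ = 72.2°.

2.59

ω = 11 rad/s (from 1.75 rev/s).
Crank pin A relative to C: A = (d + r cosθ, r sinθ); lever angle φ = atan2(r sinθ, d + r cosθ).
Differentiating tanφ: φ̇ = rω(d cosθ + r)/(d² + r² + 2dr cosθ).
d² + r² + 2dr cosθ = |CA|² = 0.05379 m²;  d cosθ + r = +0.14525 m.
|ω_lever| = |0.0872·11·+0.14525| / 0.05379 = 2.5891 rad/s.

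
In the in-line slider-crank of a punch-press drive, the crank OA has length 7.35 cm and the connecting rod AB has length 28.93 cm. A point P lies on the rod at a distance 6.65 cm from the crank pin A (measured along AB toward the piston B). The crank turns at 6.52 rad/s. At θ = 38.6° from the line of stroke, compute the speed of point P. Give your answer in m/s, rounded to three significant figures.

ω = 6.52 rad/s.  Crank-pin speed |V_A| = rω = 0.47922 m/s, perpendicular to OA.
Rod angle: sinφ = −(r/L) sinθ ⇒ φ = -9.120°; ω_rod = −rω cosθ/√(L²−r²sin²θ) = -1.3111 rad/s.
V_P = V_A + ω_rod × AP, with AP = 0.0665 m along the rod.
Components: V_Px = −rω sinθ − a·ω_rod·sinφ = -0.3128 m/s;  V_Py = rω cosθ + a·ω_rod·cosφ = +0.28843 m/s.
|V_P| = √(V_Px² + V_Py²) = 0.42548 m/s.

0.425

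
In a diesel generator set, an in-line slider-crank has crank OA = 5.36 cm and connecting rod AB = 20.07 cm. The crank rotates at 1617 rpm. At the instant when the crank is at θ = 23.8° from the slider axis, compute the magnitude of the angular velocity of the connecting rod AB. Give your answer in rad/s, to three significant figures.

ω = 169.3 rad/s (converted from 1617 rpm).
The rod makes angle φ with the slider axis where L sinφ = r sinθ; differentiating, L cosφ·φ̇ = r ω cosθ.
L cosφ = √(L² − r² sin²θ) = 0.19953 m.
|ω_rod| = r ω |cosθ| / √(L² − r² sin²θ) = 0.0536·169.3·0.91496/0.19953 = 41.619 rad/s.

41.6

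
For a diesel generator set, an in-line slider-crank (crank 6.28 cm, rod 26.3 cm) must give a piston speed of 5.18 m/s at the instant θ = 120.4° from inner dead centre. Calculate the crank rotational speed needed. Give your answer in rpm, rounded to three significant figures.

1040

For an in-line slider-crank, |v_piston| = rω|sinθ|·[1 + r cosθ/√(L² − r² sin²θ)].
With r = 0.0628 m, L = 0.263 m, θ = 120.4°: the bracketed kinematic factor |dx/dθ| = 0.047477 m.
ω = v/|dx/dθ| = 5.18/0.047477 = 109.1 rad/s.
N = 60ω/(2π) = 1041.9 rpm.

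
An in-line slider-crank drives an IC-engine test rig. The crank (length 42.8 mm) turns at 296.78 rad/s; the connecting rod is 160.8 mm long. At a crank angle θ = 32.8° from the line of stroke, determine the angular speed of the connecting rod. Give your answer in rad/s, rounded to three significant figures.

ω = 296.8 rad/s
The rod makes angle φ with the slider axis where L sinφ = r sinθ; differentiating, L cosφ·φ̇ = r ω cosθ.
L cosφ = √(L² − r² sin²θ) = 0.15912 m.
|ω_rod| = r ω |cosθ| / √(L² − r² sin²θ) = 0.0428·296.8·0.84057/0.15912 = 67.101 rad/s.

67.1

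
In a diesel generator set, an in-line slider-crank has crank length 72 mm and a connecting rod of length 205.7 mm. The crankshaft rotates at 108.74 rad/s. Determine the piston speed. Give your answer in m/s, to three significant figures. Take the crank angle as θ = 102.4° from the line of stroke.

7.04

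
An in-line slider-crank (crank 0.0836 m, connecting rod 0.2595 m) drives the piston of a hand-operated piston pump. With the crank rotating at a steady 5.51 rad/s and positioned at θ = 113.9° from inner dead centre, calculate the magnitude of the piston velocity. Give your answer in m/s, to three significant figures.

ω = 5.51 rad/s
For an in-line slider-crank, x = r cosθ + √(L² − r² sin²θ), so v = −rω sinθ·[1 + r cosθ/√(L² − r² sin²θ)].
With r = 0.0836 m, L = 0.2595 m, θ = 113.9°: √(L² − r² sin²θ) = 0.24799 m.
v = −0.0836·5.51·0.91425·[1 + 0.0836·-0.40514/0.24799] = -0.36362 m/s.
|v| = 0.36362 m/s.

0.364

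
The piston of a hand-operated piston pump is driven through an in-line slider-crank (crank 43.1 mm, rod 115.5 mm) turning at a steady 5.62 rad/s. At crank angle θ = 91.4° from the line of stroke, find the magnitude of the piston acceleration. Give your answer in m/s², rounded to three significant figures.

0.580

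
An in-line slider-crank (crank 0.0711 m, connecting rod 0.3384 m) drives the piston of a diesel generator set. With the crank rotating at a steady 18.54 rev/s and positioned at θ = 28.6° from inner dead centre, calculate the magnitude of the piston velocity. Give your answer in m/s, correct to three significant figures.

ω = 2π·18.5 = 116.5 rad/s
For an in-line slider-crank, x = r cosθ + √(L² − r² sin²θ), so v = −rω sinθ·[1 + r cosθ/√(L² − r² sin²θ)].
With r = 0.0711 m, L = 0.3384 m, θ = 28.6°: √(L² − r² sin²θ) = 0.33668 m.
v = −0.0711·116.5·0.47869·[1 + 0.0711·0.87798/0.33668] = -4.6998 m/s.
|v| = 4.6998 m/s.

4.70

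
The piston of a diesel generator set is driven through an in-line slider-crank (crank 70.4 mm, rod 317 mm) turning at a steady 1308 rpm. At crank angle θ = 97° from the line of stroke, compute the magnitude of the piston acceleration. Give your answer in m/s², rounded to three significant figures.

ω = 2π·1308/60 = 137 rad/s
x(θ) = r cosθ + √(L² − r² sin²θ); with ω constant, a = ω²·d²x/dθ².
d²x/dθ² = −r cosθ − r²(cos2θ)/√u − r⁴ sin²2θ/(4u^{3/2}),  u = L² − r² sin²θ = 0.0956064 m².
Substituting r = 0.0704 m, L = 0.317 m, θ = 97°: d²x/dθ² = +0.02412 m.
a = ω²·d²x/dθ² = (137)²·(+0.02412) = +452.54 m/s²;  |a| = 452.54 m/s².

453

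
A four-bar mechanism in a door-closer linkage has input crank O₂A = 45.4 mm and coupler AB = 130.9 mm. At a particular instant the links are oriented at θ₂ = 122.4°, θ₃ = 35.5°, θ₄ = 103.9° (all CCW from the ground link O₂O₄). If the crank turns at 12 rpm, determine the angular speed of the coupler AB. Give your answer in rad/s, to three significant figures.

0.149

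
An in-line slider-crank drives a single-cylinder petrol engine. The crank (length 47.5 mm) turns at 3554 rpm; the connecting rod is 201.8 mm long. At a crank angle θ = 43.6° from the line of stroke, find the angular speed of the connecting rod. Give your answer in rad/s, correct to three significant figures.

64.3

ω = 372.2 rad/s (converted from 3554 rpm).
The rod makes angle φ with the slider axis where L sinφ = r sinθ; differentiating, L cosφ·φ̇ = r ω cosθ.
L cosφ = √(L² − r² sin²θ) = 0.19912 m.
|ω_rod| = r ω |cosθ| / √(L² − r² sin²θ) = 0.0475·372.2·0.72417/0.19912 = 64.292 rad/s.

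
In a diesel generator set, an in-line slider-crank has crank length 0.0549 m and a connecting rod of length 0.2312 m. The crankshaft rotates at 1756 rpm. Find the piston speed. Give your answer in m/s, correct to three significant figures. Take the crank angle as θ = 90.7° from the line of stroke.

ω = 2π·1756/60 = 183.9 rad/s
For an in-line slider-crank, x = r cosθ + √(L² − r² sin²θ), so v = −rω sinθ·[1 + r cosθ/√(L² − r² sin²θ)].
With r = 0.0549 m, L = 0.2312 m, θ = 90.7°: √(L² − r² sin²θ) = 0.22459 m.
v = −0.0549·183.9·0.99993·[1 + 0.0549·-0.01222/0.22459] = -10.065 m/s.
|v| = 10.065 m/s.

10.1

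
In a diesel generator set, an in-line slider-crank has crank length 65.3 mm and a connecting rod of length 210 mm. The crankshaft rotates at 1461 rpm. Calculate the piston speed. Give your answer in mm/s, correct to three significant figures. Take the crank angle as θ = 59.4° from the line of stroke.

10000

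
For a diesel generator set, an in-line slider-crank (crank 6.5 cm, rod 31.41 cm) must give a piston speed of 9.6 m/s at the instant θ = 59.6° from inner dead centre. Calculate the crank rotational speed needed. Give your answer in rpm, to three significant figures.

For an in-line slider-crank, |v_piston| = rω|sinθ|·[1 + r cosθ/√(L² − r² sin²θ)].
With r = 0.065 m, L = 0.3141 m, θ = 59.6°: the bracketed kinematic factor |dx/dθ| = 0.06203 m.
ω = v/|dx/dθ| = 9.6/0.06203 = 154.76 rad/s.
N = 60ω/(2π) = 1477.9 rpm.

1480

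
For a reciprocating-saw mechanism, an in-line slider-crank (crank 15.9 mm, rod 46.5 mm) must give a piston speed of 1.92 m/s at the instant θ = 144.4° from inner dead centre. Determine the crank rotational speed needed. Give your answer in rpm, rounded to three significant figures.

2770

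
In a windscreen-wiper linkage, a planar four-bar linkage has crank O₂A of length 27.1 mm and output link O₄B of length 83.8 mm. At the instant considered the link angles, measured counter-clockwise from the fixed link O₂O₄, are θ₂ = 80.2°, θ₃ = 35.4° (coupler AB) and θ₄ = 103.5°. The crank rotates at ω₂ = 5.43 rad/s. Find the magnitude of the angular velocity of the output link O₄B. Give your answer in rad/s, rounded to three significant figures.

ω₂ = 5.43 rad/s
Differentiating the loop-closure r₂e^{iθ₂}+r₃e^{iθ₃}=r₁+r₄e^{iθ₄} gives r₂ω₂e^{iθ₂}+r₃ω₃e^{iθ₃}=r₄ω₄e^{iθ₄}.
Eliminating the other unknown: ω₄ = r₂ω₂ sin(θ₂−θ₃) / [r₄ sin(θ₄−θ₃)].
Numerator sine = +0.70463; denominator sine = +0.92784.
Result = 0.0271·5.43·(+0.70463) / (0.0838·(+0.92784)) = +1.3336 rad/s; magnitude 1.3336 rad/s.

1.33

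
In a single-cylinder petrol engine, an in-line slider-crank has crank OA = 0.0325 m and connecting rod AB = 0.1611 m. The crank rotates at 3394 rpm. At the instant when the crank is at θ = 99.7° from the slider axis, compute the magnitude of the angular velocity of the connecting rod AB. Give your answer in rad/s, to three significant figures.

ω = 355.4 rad/s (converted from 3394 rpm).
The rod makes angle φ with the slider axis where L sinφ = r sinθ; differentiating, L cosφ·φ̇ = r ω cosθ.
L cosφ = √(L² − r² sin²θ) = 0.15788 m.
|ω_rod| = r ω |cosθ| / √(L² − r² sin²θ) = 0.0325·355.4·0.16849/0.15788 = 12.327 rad/s.

12.3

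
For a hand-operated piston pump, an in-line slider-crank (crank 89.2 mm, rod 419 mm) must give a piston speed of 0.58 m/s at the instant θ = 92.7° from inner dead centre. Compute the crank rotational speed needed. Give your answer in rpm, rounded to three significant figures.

For an in-line slider-crank, |v_piston| = rω|sinθ|·[1 + r cosθ/√(L² − r² sin²θ)].
With r = 0.0892 m, L = 0.419 m, θ = 92.7°: the bracketed kinematic factor |dx/dθ| = 0.088187 m.
ω = v/|dx/dθ| = 0.58/0.088187 = 6.577 rad/s.
N = 60ω/(2π) = 62.805 rpm.

62.8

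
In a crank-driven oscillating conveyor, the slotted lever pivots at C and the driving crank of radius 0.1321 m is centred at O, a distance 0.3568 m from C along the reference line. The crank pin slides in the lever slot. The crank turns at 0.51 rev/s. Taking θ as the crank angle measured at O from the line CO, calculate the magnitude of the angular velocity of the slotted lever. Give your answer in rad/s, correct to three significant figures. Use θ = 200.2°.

ω = 3.204 rad/s (from 0.51 rev/s).
Crank pin A relative to C: A = (d + r cosθ, r sinθ); lever angle φ = atan2(r sinθ, d + r cosθ).
Differentiating tanφ: φ̇ = rω(d cosθ + r)/(d² + r² + 2dr cosθ).
d² + r² + 2dr cosθ = |CA|² = 0.0562881 m²;  d cosθ + r = -0.20275 m.
|ω_lever| = |0.1321·3.204·-0.20275| / 0.0562881 = 1.5248 rad/s.

1.52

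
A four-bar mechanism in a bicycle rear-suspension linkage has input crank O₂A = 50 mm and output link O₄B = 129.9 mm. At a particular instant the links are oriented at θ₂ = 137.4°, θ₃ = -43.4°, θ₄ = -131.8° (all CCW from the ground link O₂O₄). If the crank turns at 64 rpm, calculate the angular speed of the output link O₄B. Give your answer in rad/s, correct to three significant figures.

ω₂ = 6.702 rad/s (from 64 rpm).
Differentiating the loop-closure r₂e^{iθ₂}+r₃e^{iθ₃}=r₁+r₄e^{iθ₄} gives r₂ω₂e^{iθ₂}+r₃ω₃e^{iθ₃}=r₄ω₄e^{iθ₄}.
Eliminating the other unknown: ω₄ = r₂ω₂ sin(θ₂−θ₃) / [r₄ sin(θ₄−θ₃)].
Numerator sine = -0.01396; denominator sine = -0.99961.
Result = 0.05·6.702·(-0.01396) / (0.1299·(-0.99961)) = +0.036032 rad/s; magnitude 0.036032 rad/s.

0.0360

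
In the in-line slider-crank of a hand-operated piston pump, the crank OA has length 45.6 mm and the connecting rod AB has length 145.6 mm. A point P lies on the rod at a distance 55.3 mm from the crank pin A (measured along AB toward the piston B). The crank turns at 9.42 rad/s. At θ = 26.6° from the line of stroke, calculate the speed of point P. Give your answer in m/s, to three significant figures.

0.320

ω = 9.42 rad/s.  Crank-pin speed |V_A| = rω = 0.42955 m/s, perpendicular to OA.
Rod angle: sinφ = −(r/L) sinθ ⇒ φ = -8.061°; ω_rod = −rω cosθ/√(L²−r²sin²θ) = -2.6643 rad/s.
V_P = V_A + ω_rod × AP, with AP = 0.0553 m along the rod.
Components: V_Px = −rω sinθ − a·ω_rod·sinφ = -0.213 m/s;  V_Py = rω cosθ + a·ω_rod·cosφ = +0.23821 m/s.
|V_P| = √(V_Px² + V_Py²) = 0.31955 m/s.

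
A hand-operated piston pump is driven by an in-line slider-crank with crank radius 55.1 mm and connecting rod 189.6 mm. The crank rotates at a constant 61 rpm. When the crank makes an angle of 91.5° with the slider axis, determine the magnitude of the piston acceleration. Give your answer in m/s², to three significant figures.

0.741

ω = 2π·61/60 = 6.388 rad/s
x(θ) = r cosθ + √(L² − r² sin²θ); with ω constant, a = ω²·d²x/dθ².
d²x/dθ² = −r cosθ − r²(cos2θ)/√u − r⁴ sin²2θ/(4u^{3/2}),  u = L² − r² sin²θ = 0.0329142 m².
Substituting r = 0.0551 m, L = 0.1896 m, θ = 91.5°: d²x/dθ² = +0.018153 m.
a = ω²·d²x/dθ² = (6.388)²·(+0.018153) = +0.74073 m/s²;  |a| = 0.74073 m/s².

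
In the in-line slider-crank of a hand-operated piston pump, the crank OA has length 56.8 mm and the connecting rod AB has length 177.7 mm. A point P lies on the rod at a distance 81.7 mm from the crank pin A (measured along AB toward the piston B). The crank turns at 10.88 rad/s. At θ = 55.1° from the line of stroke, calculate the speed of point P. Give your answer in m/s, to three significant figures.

ω = 10.88 rad/s.  Crank-pin speed |V_A| = rω = 0.61798 m/s, perpendicular to OA.
Rod angle: sinφ = −(r/L) sinθ ⇒ φ = -15.198°; ω_rod = −rω cosθ/√(L²−r²sin²θ) = -2.0619 rad/s.
V_P = V_A + ω_rod × AP, with AP = 0.0817 m along the rod.
Components: V_Px = −rω sinθ − a·ω_rod·sinφ = -0.551 m/s;  V_Py = rω cosθ + a·ω_rod·cosφ = +0.19102 m/s.
|V_P| = √(V_Px² + V_Py²) = 0.58317 m/s.

0.583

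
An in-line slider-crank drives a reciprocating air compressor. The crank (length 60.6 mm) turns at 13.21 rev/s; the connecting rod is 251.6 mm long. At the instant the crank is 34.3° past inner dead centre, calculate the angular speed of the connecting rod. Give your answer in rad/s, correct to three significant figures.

ω = 83 rad/s (converted from 13.21 rev/s).
The rod makes angle φ with the slider axis where L sinφ = r sinθ; differentiating, L cosφ·φ̇ = r ω cosθ.
L cosφ = √(L² − r² sin²θ) = 0.24927 m.
|ω_rod| = r ω |cosθ| / √(L² − r² sin²θ) = 0.0606·83·0.82610/0.24927 = 16.669 rad/s.

16.7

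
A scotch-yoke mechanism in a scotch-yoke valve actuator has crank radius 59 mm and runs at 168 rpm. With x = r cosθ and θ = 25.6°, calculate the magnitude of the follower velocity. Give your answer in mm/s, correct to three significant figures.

ω = 17.59 rad/s (from 168 rpm).
x = r cosθ ⇒ ẋ = −rω sinθ.
|v| = rω|sinθ| = 0.059·17.59·|sin 25.6°| = 0.4485 m/s = 448.5 mm/s.

448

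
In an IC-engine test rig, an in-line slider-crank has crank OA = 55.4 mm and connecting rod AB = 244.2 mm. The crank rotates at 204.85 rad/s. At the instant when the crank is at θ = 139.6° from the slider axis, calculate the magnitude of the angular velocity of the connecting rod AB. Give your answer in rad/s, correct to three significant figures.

ω = 204.8 rad/s
The rod makes angle φ with the slider axis where L sinφ = r sinθ; differentiating, L cosφ·φ̇ = r ω cosθ.
L cosφ = √(L² − r² sin²θ) = 0.24155 m.
|ω_rod| = r ω |cosθ| / √(L² − r² sin²θ) = 0.0554·204.8·0.76154/0.24155 = 35.78 rad/s.

35.8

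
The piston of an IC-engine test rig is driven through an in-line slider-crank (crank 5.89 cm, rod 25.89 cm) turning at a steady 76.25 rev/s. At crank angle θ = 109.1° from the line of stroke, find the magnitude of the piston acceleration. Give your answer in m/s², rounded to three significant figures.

ω = 2π·76.2 = 479.1 rad/s
x(θ) = r cosθ + √(L² − r² sin²θ); with ω constant, a = ω²·d²x/dθ².
d²x/dθ² = −r cosθ − r²(cos2θ)/√u − r⁴ sin²2θ/(4u^{3/2}),  u = L² − r² sin²θ = 0.0639315 m².
Substituting r = 0.0589 m, L = 0.2589 m, θ = 109.1°: d²x/dθ² = +0.029984 m.
a = ω²·d²x/dθ² = (479.1)²·(+0.029984) = +6882.3 m/s²;  |a| = 6882.3 m/s².

6880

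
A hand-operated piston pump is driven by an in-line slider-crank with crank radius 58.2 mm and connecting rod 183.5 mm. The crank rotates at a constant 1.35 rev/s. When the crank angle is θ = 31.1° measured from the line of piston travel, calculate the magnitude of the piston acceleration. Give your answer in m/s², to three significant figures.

ω = 2π·1.35 = 8.482 rad/s
x(θ) = r cosθ + √(L² − r² sin²θ); with ω constant, a = ω²·d²x/dθ².
d²x/dθ² = −r cosθ − r²(cos2θ)/√u − r⁴ sin²2θ/(4u^{3/2}),  u = L² − r² sin²θ = 0.0327685 m².
Substituting r = 0.0582 m, L = 0.1835 m, θ = 31.1°: d²x/dθ² = -0.05894 m.
a = ω²·d²x/dθ² = (8.482)²·(-0.05894) = -4.2407 m/s²;  |a| = 4.2407 m/s².

4.24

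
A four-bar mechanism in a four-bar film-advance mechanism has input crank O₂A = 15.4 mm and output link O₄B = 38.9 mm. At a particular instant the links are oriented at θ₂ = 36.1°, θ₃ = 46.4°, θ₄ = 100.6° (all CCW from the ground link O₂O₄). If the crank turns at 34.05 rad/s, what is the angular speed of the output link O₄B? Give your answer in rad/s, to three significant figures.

ω₂ = 34.05 rad/s
Differentiating the loop-closure r₂e^{iθ₂}+r₃e^{iθ₃}=r₁+r₄e^{iθ₄} gives r₂ω₂e^{iθ₂}+r₃ω₃e^{iθ₃}=r₄ω₄e^{iθ₄}.
Eliminating the other unknown: ω₄ = r₂ω₂ sin(θ₂−θ₃) / [r₄ sin(θ₄−θ₃)].
Numerator sine = -0.17880; denominator sine = +0.81106.
Result = 0.0154·34.05·(-0.17880) / (0.0389·(+0.81106)) = -2.9717 rad/s; magnitude 2.9717 rad/s.

2.97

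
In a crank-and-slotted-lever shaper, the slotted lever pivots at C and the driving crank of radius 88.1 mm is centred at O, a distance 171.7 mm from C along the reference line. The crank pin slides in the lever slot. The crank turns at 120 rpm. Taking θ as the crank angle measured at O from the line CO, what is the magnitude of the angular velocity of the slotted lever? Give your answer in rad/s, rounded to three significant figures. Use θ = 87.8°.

2.73

ω = 12.57 rad/s (from 120 rpm).
Crank pin A relative to C: A = (d + r cosθ, r sinθ); lever angle φ = atan2(r sinθ, d + r cosθ).
Differentiating tanφ: φ̇ = rω(d cosθ + r)/(d² + r² + 2dr cosθ).
d² + r² + 2dr cosθ = |CA|² = 0.0384039 m²;  d cosθ + r = +0.094691 m.
|ω_lever| = |0.0881·12.57·+0.094691| / 0.0384039 = 2.7297 rad/s.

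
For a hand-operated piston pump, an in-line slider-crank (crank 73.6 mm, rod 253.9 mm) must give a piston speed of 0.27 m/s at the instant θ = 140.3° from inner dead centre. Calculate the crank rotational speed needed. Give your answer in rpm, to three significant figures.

70.9

For an in-line slider-crank, |v_piston| = rω|sinθ|·[1 + r cosθ/√(L² − r² sin²θ)].
With r = 0.0736 m, L = 0.2539 m, θ = 140.3°: the bracketed kinematic factor |dx/dθ| = 0.036343 m.
ω = v/|dx/dθ| = 0.27/0.036343 = 7.4291 rad/s.
N = 60ω/(2π) = 70.943 rpm.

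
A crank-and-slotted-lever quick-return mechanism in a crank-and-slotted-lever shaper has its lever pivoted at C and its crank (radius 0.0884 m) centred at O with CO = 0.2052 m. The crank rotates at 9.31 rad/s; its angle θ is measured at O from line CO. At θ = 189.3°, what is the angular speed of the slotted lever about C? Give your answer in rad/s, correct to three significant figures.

ω = 9.31 rad/s
Crank pin A relative to C: A = (d + r cosθ, r sinθ); lever angle φ = atan2(r sinθ, d + r cosθ).
Differentiating tanφ: φ̇ = rω(d cosθ + r)/(d² + r² + 2dr cosθ).
d² + r² + 2dr cosθ = |CA|² = 0.0141191 m²;  d cosθ + r = -0.1141 m.
|ω_lever| = |0.0884·9.31·-0.1141| / 0.0141191 = 6.6511 rad/s.

6.65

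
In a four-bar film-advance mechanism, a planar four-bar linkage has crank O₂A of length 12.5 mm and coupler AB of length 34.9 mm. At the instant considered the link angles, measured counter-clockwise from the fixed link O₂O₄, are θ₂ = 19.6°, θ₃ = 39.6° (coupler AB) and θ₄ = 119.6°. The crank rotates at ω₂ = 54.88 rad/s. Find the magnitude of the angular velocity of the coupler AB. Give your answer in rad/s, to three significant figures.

19.7

ω₂ = 54.88 rad/s
Differentiating the loop-closure r₂e^{iθ₂}+r₃e^{iθ₃}=r₁+r₄e^{iθ₄} gives r₂ω₂e^{iθ₂}+r₃ω₃e^{iθ₃}=r₄ω₄e^{iθ₄}.
Eliminating the other unknown: ω₃ = r₂ω₂ sin(θ₄−θ₂) / [r₃ sin(θ₃−θ₄)].
Numerator sine = +0.98481; denominator sine = -0.98481.
Result = 0.0125·54.88·(+0.98481) / (0.0349·(-0.98481)) = -19.656 rad/s; magnitude 19.656 rad/s.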